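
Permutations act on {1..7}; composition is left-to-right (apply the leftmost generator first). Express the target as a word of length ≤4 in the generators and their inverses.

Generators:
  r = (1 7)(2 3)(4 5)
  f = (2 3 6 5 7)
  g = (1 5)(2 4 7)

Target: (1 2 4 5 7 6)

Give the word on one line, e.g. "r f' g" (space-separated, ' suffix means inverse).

  after g: (1 5)(2 4 7)
  after r': (1 4)(2 5 7 3)
  after f: (1 4)(2 7 6 5)
  after g': (1 2 4 5 7 6)

g r' f g'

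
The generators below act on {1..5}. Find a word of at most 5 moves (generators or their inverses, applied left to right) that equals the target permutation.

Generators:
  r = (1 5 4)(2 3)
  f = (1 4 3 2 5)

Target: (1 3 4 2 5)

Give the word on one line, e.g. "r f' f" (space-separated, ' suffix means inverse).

f' r r f f

  after f': (1 5 2 3 4)
  after r: (1 4 5 3)
  after r: (2 3 5)
  after f: (1 4 3)
  after f: (1 3 4 2 5)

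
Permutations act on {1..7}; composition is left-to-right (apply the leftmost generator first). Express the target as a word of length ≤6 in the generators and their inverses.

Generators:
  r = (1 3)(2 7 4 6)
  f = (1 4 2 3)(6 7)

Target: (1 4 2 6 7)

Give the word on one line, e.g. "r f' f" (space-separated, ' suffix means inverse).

  after f: (1 4 2 3)(6 7)
  after r: (1 6 4 7 2)
  after f: (1 7 3)(2 4 6)
  after r: (1 4 2 6 7)

f r f r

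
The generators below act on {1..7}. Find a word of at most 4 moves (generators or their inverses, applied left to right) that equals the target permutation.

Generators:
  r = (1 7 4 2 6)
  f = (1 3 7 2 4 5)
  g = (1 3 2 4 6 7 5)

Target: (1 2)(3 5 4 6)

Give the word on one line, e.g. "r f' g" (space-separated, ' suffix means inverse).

r' f' f' r'

  after r': (1 6 2 4 7)
  after f': (1 6 7 5 4 3)
  after f': (1 6 3 5 2 7 4)
  after r': (1 2)(3 5 4 6)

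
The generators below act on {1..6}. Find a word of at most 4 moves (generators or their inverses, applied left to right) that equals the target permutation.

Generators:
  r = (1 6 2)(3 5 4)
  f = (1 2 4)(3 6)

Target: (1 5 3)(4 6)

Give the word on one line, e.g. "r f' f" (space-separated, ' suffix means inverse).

  after f': (1 4 2)(3 6)
  after r': (1 5 3)(4 6)

f' r'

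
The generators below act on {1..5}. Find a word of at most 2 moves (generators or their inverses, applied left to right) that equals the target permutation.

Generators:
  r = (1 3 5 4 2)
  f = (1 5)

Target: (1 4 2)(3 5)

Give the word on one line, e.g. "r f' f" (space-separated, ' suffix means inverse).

  after f: (1 5)
  after r: (1 4 2)(3 5)

f r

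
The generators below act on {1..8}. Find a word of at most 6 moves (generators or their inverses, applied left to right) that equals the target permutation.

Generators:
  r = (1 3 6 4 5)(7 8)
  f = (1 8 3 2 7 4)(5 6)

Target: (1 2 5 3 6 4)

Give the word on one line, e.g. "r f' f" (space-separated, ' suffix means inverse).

f' f' f' r'

  after f': (1 4 7 2 3 8)(5 6)
  after f': (1 7 3)(2 8 4)
  after f': (1 2)(3 4)(5 6)(7 8)
  after r': (1 2 5 3 6 4)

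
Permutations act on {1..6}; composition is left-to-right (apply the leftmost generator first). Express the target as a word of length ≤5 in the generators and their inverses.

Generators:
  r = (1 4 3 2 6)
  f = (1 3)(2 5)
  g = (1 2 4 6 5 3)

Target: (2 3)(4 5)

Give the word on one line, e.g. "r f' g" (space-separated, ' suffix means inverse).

r' r' g' g' f

  after r': (1 6 2 3 4)
  after r': (1 2 4 6 3)
  after g': (5 6)
  after g': (1 3 5 4 2)
  after f: (2 3)(4 5)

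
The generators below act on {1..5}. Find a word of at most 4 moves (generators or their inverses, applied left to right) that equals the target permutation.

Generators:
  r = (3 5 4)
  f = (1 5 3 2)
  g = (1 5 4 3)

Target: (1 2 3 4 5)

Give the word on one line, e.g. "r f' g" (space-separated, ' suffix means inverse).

  after r': (3 4 5)
  after f': (1 2 3 4)
  after r': (1 2 4)(3 5)
  after g: (1 2 3 4 5)

r' f' r' g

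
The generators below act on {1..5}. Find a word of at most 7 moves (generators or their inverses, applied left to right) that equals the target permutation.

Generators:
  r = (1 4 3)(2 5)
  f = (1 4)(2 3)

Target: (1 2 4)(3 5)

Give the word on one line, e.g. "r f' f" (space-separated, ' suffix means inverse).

  after r': (1 3 4)(2 5)
  after f: (1 2 5 3)
  after r': (1 5 4)
  after f': (1 5)(2 3)
  after r': (1 2 4)(3 5)

r' f r' f' r'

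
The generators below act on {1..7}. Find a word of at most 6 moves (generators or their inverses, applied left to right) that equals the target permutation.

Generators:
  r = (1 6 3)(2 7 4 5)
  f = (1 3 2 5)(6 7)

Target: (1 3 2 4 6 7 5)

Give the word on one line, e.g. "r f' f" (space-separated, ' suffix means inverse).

f f r f r

  after f: (1 3 2 5)(6 7)
  after f: (1 2)(3 5)
  after r: (1 7 4 5)(2 6 3)
  after f: (1 6 2 7 4)(3 5)
  after r: (1 3 2 4 6 7 5)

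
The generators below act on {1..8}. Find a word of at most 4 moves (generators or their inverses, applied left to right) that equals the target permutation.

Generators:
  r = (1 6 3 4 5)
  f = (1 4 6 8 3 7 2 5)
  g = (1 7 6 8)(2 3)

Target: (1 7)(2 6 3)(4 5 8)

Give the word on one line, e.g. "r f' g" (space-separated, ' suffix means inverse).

r' g f g

  after r': (1 5 4 3 6)
  after g: (1 5 4 2 3 8)(6 7)
  after f: (2 7 8 4 5 6)
  after g: (1 7)(2 6 3)(4 5 8)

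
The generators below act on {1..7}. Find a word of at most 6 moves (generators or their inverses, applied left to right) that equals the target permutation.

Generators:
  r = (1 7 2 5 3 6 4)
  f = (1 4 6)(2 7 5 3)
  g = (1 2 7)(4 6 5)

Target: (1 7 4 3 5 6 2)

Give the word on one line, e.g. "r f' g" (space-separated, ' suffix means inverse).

  after r': (1 4 6 3 5 2 7)
  after g: (1 6 3 4 5 7 2)
  after g: (1 5)(3 6)
  after r': (1 2 7)(4 6 5)
  after r': (1 7 4 3 5 6 2)

r' g g r' r'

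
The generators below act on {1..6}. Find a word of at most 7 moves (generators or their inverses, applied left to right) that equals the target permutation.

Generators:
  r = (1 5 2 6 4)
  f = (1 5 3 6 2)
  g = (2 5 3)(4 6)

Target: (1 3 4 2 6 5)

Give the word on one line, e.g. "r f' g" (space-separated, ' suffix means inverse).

  after f: (1 5 3 6 2)
  after r: (1 2 5 3 4)
  after f': (1 6 3 4 2)
  after r': (1 2 4 5)(3 6)
  after g': (1 3 4 2 6 5)

f r f' r' g'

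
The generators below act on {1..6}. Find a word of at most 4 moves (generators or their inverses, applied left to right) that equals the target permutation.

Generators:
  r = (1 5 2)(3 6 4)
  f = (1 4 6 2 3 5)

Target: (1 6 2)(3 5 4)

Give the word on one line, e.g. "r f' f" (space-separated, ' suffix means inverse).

  after f': (1 5 3 2 6 4)
  after r': (2 3 5 4)
  after r': (1 2 4 5 6 3)
  after f': (1 6 2)(3 5 4)

f' r' r' f'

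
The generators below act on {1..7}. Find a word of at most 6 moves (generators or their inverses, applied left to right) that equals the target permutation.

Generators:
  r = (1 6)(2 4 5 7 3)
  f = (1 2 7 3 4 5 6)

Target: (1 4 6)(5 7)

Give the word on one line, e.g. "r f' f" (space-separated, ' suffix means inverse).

  after f: (1 2 7 3 4 5 6)
  after r': (1 3 2 5)
  after r': (1 7 5 6)(2 4)
  after f': (1 2 3 7 4)
  after r: (1 4 6)(5 7)

f r' r' f' r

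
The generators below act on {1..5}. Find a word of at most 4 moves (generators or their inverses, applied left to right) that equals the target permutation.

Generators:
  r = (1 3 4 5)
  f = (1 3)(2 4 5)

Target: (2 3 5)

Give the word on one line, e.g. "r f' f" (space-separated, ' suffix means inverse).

f r'

  after f: (1 3)(2 4 5)
  after r': (2 3 5)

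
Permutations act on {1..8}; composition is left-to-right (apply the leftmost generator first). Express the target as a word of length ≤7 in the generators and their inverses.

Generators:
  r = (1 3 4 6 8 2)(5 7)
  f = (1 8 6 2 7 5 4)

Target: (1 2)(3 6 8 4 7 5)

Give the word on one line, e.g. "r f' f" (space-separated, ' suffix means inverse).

r' f' r f' r'

  after r': (1 2 8 6 4 3)(5 7)
  after f': (1 6 5 2)(3 4)
  after r: (1 8 2 3 6 7 5)
  after f': (2 3 8 6)(4 5)
  after r': (1 2)(3 6 8 4 7 5)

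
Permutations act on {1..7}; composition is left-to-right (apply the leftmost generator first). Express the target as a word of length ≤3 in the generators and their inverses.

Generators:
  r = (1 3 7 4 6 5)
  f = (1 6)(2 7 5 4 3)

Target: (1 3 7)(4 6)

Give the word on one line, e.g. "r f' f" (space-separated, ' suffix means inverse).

f r' f

  after f: (1 6)(2 7 5 4 3)
  after r': (1 4)(2 3)(5 7 6)
  after f: (1 3 7)(4 6)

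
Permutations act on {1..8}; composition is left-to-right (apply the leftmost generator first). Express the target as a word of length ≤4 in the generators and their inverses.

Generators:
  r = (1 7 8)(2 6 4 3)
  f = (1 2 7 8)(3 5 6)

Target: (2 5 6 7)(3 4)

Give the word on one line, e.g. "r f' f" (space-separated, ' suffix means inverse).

  after r': (1 8 7)(2 3 4 6)
  after f: (2 5 6 7)(3 4)

r' f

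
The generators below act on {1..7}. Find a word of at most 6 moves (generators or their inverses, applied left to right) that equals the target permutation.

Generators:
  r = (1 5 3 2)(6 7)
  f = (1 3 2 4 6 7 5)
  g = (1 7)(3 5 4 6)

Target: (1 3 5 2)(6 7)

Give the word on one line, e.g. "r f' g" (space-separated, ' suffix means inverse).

f' g r' g' g'

  after f': (1 5 7 6 4 2 3)
  after g: (1 4 2 5)(3 7)
  after r': (1 4 3 6 7 5 2)
  after g': (1 5 2 7 3 4 6)
  after g': (1 3 5 2)(6 7)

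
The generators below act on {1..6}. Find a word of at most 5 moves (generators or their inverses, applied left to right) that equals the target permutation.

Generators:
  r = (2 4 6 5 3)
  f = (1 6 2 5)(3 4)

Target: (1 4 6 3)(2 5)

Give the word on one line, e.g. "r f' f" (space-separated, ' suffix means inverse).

f r' f f

  after f: (1 6 2 5)(3 4)
  after r': (1 4 5)(2 6 3)
  after f: (1 3 5 6 4)
  after f: (1 4 6 3)(2 5)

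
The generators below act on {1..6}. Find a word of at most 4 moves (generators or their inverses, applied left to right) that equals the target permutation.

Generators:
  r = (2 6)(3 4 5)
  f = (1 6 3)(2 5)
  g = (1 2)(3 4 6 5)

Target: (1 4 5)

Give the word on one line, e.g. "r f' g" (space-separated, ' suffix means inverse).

  after g: (1 2)(3 4 6 5)
  after f: (1 5)(2 6)(3 4)
  after r': (1 4 5)

g f r'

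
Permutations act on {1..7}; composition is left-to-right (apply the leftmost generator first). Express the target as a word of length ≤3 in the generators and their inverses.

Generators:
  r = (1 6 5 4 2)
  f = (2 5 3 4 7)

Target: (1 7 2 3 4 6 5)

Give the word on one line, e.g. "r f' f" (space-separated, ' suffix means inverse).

  after r': (1 2 4 5 6)
  after r': (1 4 6 2 5)
  after f: (1 7 2 3 4 6 5)

r' r' f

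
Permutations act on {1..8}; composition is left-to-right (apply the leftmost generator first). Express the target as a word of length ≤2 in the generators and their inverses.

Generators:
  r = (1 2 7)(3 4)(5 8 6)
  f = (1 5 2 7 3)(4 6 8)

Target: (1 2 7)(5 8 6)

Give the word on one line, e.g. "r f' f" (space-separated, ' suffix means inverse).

r' r'

  after r': (1 7 2)(3 4)(5 6 8)
  after r': (1 2 7)(5 8 6)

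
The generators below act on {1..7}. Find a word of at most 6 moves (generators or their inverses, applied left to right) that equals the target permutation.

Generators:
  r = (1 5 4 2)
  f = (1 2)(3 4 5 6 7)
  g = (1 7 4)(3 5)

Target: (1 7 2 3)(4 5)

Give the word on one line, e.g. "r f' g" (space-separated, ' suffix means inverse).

r' r' g' r'

  after r': (1 2 4 5)
  after r': (1 4)(2 5)
  after g': (1 7)(2 3 5)
  after r': (1 7 2 3)(4 5)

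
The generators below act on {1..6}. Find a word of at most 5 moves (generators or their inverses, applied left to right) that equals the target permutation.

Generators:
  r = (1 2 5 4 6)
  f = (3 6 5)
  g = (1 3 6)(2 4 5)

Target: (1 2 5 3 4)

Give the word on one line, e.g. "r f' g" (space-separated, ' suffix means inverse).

f' g f f g

  after f': (3 5 6)
  after g: (1 3 2 4 5)
  after f: (1 6 5)(2 4 3)
  after f: (1 5)(2 4 6 3)
  after g: (1 2 5 3 4)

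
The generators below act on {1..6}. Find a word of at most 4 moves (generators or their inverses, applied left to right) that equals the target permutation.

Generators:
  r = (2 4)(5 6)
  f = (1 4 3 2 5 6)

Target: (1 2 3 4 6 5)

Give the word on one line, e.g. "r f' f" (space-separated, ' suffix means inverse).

r f r

  after r: (2 4)(5 6)
  after f: (1 4 5)(2 3)
  after r: (1 2 3 4 6 5)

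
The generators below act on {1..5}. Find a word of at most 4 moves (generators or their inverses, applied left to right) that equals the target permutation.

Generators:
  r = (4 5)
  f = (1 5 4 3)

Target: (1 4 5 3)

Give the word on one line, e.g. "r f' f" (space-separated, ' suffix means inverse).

f' r f'

  after f': (1 3 4 5)
  after r: (1 3 5)
  after f': (1 4 5 3)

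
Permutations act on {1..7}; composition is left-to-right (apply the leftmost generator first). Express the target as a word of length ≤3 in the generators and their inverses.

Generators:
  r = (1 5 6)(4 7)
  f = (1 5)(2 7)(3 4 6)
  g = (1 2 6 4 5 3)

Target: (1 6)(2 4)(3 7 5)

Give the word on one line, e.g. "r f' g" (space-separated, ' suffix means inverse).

  after r: (1 5 6)(4 7)
  after f: (2 7 6 5 3 4)
  after r': (1 6)(2 4)(3 7 5)

r f r'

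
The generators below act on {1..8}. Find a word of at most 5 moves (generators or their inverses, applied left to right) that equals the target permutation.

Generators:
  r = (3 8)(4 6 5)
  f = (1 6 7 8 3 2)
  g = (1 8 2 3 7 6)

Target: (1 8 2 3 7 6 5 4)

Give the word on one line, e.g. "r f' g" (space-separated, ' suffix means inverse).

r' r' g

  after r': (3 8)(4 5 6)
  after r': (4 6 5)
  after g: (1 8 2 3 7 6 5 4)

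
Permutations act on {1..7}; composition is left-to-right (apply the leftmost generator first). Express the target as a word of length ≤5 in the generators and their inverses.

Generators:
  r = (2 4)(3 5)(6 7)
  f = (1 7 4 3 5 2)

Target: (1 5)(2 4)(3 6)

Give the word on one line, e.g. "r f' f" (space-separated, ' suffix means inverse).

r f f f r'

  after r: (2 4)(3 5)(6 7)
  after f: (1 7 6 4)(2 3)
  after f: (1 4 7 6 3)(2 5)
  after f: (1 3 7 6 5)
  after r': (1 5)(2 4)(3 6)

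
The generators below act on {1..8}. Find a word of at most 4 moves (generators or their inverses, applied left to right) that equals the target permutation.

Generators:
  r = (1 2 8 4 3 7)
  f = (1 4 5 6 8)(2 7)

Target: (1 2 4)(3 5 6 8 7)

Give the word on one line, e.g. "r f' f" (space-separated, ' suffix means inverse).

r' f

  after r': (1 7 3 4 8 2)
  after f: (1 2 4)(3 5 6 8 7)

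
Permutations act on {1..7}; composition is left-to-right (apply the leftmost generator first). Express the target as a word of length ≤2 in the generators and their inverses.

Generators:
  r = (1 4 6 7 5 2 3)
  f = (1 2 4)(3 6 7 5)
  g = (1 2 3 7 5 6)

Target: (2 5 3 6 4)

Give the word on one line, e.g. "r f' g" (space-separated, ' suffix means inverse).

g f'

  after g: (1 2 3 7 5 6)
  after f': (2 5 3 6 4)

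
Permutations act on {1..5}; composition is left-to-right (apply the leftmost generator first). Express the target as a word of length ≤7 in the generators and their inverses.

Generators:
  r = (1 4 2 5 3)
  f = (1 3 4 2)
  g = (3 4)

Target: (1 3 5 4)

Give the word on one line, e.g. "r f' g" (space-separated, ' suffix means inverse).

r f' f' g r'

  after r: (1 4 2 5 3)
  after f': (1 3 2 5)
  after f': (2 5)(3 4)
  after g: (2 5)
  after r': (1 3 5 4)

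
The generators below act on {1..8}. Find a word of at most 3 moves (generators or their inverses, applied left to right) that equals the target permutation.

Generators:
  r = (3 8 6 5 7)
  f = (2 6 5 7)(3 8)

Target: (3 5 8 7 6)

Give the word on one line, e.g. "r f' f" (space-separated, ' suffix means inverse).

r r r

  after r: (3 8 6 5 7)
  after r: (3 6 7 8 5)
  after r: (3 5 8 7 6)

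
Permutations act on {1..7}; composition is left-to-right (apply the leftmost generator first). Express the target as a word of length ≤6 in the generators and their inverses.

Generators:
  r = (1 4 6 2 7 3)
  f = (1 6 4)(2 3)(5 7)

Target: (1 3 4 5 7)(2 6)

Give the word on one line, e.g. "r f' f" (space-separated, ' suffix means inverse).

r' r' r' f

  after r': (1 3 7 2 6 4)
  after r': (1 7 6)(2 4 3)
  after r': (1 2)(3 6)(4 7)
  after f: (1 3 4 5 7)(2 6)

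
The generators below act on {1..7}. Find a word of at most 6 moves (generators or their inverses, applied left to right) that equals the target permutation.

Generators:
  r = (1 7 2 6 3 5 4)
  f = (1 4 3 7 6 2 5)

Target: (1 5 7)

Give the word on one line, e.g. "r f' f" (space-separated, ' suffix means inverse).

r' f f r f

  after r': (1 4 5 3 6 2 7)
  after f: (1 3 2 6 5 7 4)
  after f: (1 7 3 5 6)
  after r: (1 2 6 7 5 3 4)
  after f: (1 5 7)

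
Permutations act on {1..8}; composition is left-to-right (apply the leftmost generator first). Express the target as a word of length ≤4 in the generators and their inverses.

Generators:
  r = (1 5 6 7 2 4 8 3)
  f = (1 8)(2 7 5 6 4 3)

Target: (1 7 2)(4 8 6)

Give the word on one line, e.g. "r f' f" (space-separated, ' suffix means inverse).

r' f' f' r

  after r': (1 3 8 4 2 7 6 5)
  after f': (1 4 3)(5 8 6 7)
  after f': (1 6 2 3 8 5)
  after r: (1 7 2)(4 8 6)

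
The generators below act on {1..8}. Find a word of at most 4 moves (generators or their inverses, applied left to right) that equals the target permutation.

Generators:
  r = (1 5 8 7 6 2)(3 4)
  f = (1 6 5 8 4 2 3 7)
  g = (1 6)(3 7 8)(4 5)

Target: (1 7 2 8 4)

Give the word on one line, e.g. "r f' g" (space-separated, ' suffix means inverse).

r' f f

  after r': (1 2 6 7 8 5)(3 4)
  after f: (1 3 2 5 6)(4 7)
  after f: (1 7 2 8 4)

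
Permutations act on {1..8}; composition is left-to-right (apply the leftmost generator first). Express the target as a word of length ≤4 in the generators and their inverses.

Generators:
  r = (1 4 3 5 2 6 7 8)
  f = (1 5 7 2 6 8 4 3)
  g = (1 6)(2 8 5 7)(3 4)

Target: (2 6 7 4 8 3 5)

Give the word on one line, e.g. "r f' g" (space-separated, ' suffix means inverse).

f r g r

  after f: (1 5 7 2 6 8 4 3)
  after r: (1 2 7 6)(3 4 5 8)
  after g: (1 8 4 7)
  after r: (2 6 7 4 8 3 5)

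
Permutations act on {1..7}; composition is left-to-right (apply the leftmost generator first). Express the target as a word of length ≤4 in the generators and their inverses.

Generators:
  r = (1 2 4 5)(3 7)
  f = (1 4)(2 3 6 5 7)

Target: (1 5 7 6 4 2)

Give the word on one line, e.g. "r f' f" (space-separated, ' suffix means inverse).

  after f: (1 4)(2 3 6 5 7)
  after f: (2 6 7 3 5)
  after f: (1 4)(2 5 3 7 6)
  after r: (1 5 7 6 4 2)

f f f r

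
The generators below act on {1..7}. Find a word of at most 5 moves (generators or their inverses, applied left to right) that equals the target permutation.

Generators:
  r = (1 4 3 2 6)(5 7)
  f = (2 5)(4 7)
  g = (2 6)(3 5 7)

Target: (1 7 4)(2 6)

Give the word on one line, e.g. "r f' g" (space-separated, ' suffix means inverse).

  after r': (1 6 2 3 4)(5 7)
  after g: (1 2 5 3 4)
  after f: (1 5 3 7 4)
  after g: (1 7 4)(2 6)

r' g f g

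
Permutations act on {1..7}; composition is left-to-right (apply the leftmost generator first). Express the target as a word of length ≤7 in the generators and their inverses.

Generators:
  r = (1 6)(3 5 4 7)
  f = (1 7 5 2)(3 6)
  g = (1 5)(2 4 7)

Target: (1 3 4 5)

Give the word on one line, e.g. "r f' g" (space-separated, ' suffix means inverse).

g r g' g' r

  after g: (1 5)(2 4 7)
  after r: (1 4 3 5 6)(2 7)
  after g': (1 2 4 3)(5 6)
  after g': (1 7 4 3 5 6)
  after r: (1 3 4 5)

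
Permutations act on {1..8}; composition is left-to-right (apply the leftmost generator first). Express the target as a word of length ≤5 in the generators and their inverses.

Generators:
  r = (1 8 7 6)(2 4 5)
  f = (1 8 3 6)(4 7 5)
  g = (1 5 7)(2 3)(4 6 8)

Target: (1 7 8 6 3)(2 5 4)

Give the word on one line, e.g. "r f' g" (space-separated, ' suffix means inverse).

  after f: (1 8 3 6)(4 7 5)
  after f: (1 3)(4 5 7)(6 8)
  after f: (1 6 3 8)
  after r': (1 7 8 6 3)(2 5 4)

f f f r'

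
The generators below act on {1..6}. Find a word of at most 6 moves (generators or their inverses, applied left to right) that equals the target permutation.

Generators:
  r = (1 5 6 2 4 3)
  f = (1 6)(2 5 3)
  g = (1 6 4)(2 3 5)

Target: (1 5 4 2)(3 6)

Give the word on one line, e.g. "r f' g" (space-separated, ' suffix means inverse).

  after g': (1 4 6)(2 5 3)
  after f': (1 4)
  after g: (2 3 5)(4 6)
  after r: (1 5 4 2)(3 6)

g' f' g r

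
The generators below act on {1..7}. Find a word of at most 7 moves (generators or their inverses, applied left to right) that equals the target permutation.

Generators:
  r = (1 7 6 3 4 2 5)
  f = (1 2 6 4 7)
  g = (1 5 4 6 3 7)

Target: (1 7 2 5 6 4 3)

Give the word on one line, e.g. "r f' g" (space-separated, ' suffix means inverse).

  after r': (1 5 2 4 3 6 7)
  after g': (2 5)(3 4 6)
  after g': (1 7 3 5 2)
  after r': (2 5 4 3)(6 7)
  after f': (1 7 2 5 6 4 3)

r' g' g' r' f'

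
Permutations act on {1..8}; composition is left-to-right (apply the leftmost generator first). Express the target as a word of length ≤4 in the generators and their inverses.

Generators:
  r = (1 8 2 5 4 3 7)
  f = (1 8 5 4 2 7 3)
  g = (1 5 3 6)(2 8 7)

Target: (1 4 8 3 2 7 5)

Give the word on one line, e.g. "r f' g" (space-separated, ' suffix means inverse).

r r r r

  after r: (1 8 2 5 4 3 7)
  after r: (1 2 4 7 8 5 3)
  after r: (1 5 7 2 3 8 4)
  after r: (1 4 8 3 2 7 5)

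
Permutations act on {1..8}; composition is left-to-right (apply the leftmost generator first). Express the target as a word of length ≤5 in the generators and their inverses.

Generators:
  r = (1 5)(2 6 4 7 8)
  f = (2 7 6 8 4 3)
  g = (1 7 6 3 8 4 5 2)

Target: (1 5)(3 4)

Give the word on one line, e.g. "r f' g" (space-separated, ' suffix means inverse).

r r r f'

  after r: (1 5)(2 6 4 7 8)
  after r: (2 4 8 6 7)
  after r: (1 5)(2 7 6 8 4)
  after f': (1 5)(3 4)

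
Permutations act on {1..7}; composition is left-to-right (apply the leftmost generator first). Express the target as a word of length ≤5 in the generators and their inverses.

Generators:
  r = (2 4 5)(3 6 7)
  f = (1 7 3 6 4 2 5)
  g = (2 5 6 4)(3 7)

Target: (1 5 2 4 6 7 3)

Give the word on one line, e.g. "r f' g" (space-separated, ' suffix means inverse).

f' r' g' f r

  after f': (1 5 2 4 6 3 7)
  after r': (1 4 3 6 7)
  after g': (1 6 3 5 2 4 7)
  after f: (1 4 3)
  after r: (1 5 2 4 6 7 3)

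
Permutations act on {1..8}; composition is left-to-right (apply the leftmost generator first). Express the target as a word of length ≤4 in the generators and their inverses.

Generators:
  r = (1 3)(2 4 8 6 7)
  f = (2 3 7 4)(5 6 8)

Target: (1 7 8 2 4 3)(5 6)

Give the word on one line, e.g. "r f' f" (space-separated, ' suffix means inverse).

r' f

  after r': (1 3)(2 7 6 8 4)
  after f: (1 7 8 2 4 3)(5 6)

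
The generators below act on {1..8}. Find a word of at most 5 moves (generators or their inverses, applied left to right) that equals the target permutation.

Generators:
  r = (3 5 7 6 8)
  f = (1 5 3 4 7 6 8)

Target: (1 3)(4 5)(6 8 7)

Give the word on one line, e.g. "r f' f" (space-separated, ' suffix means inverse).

r f' r

  after r: (3 5 7 6 8)
  after f': (1 8 5 4 3)
  after r: (1 3)(4 5)(6 8 7)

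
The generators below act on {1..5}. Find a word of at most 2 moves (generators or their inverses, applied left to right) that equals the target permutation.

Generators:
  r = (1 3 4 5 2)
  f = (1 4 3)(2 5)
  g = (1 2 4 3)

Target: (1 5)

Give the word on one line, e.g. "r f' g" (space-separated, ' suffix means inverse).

  after f: (1 4 3)(2 5)
  after r: (1 5)

f r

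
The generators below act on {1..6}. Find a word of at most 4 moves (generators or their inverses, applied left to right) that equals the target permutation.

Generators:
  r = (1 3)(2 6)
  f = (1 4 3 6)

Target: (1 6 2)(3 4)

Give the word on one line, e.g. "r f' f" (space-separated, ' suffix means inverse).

r f

  after r: (1 3)(2 6)
  after f: (1 6 2)(3 4)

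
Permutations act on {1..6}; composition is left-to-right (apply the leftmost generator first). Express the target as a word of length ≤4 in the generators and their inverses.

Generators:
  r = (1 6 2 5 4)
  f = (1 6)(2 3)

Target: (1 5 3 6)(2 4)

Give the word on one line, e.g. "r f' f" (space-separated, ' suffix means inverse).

r' f r'

  after r': (1 4 5 2 6)
  after f: (1 4 5 3 2)
  after r': (1 5 3 6)(2 4)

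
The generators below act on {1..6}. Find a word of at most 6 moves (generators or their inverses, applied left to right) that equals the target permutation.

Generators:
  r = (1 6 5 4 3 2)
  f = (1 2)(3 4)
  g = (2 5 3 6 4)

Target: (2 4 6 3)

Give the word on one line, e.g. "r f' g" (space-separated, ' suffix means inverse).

r' g f' g' f

  after r': (1 2 3 4 5 6)
  after g: (1 5 4 3 2 6)
  after f': (1 5 3)(2 6)
  after g': (1 2 3)(4 6)
  after f: (2 4 6 3)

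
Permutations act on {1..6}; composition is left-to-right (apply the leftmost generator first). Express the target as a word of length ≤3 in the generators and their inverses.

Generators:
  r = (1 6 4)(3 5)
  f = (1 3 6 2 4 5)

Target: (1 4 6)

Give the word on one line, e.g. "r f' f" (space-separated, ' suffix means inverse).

  after r: (1 6 4)(3 5)
  after r: (1 4 6)

r r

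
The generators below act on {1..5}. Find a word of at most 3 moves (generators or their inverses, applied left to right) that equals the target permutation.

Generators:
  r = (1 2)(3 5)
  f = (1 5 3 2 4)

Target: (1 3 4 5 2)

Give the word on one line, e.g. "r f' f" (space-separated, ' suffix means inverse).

f f

  after f: (1 5 3 2 4)
  after f: (1 3 4 5 2)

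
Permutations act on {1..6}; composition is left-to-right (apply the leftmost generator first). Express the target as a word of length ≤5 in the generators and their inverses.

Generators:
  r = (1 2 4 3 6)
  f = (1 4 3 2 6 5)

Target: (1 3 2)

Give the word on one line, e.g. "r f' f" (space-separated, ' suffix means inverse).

f' r f' r'

  after f': (1 5 6 2 3 4)
  after r: (1 5)(2 6 4)
  after f': (1 6)(3 4)
  after r': (1 3 2)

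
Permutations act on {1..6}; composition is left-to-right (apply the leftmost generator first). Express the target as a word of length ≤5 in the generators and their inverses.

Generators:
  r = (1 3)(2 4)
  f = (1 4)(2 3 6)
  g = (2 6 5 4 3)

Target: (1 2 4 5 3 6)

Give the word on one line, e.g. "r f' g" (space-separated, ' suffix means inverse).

  after g': (2 3 4 5 6)
  after r: (1 3 2)(4 5 6)
  after f': (1 2 4 5 3 6)

g' r f'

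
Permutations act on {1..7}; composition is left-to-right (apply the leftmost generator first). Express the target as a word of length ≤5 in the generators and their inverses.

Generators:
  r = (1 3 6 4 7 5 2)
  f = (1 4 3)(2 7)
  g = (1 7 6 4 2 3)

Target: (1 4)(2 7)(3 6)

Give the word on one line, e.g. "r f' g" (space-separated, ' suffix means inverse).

g g g

  after g: (1 7 6 4 2 3)
  after g: (1 6 2)(3 7 4)
  after g: (1 4)(2 7)(3 6)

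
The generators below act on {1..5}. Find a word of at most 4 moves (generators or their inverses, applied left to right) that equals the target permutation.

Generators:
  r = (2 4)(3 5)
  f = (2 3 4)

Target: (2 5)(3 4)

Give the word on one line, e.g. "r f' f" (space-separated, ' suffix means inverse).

f r f f

  after f: (2 3 4)
  after r: (2 5 3)
  after f: (2 5 4)
  after f: (2 5)(3 4)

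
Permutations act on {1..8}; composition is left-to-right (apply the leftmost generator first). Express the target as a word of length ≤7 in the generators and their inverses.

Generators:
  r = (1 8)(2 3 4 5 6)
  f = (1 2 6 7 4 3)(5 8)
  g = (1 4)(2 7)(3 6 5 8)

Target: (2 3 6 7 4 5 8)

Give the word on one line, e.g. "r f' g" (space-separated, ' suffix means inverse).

  after f': (1 3 4 7 6 2)(5 8)
  after g': (1 8 6 7 3)(2 4)
  after r: (2 5 6 7 4 3 8)
  after g': (1 4 8 7)(2 6)(3 5)
  after g': (2 3 6 7 4 5 8)

f' g' r g' g'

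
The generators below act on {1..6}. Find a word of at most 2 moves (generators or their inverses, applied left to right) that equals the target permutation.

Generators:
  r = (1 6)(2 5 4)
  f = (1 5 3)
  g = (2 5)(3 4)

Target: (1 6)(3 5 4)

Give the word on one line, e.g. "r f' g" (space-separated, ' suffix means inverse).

  after g': (2 5)(3 4)
  after r': (1 6)(3 5 4)

g' r'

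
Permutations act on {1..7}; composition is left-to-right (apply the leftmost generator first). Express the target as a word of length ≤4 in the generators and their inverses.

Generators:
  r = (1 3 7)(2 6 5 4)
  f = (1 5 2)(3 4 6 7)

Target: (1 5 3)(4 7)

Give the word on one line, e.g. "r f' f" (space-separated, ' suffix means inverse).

f' r' r'

  after f': (1 2 5)(3 7 6 4)
  after r': (1 4)(2 6 5 7)
  after r': (1 5 3)(4 7)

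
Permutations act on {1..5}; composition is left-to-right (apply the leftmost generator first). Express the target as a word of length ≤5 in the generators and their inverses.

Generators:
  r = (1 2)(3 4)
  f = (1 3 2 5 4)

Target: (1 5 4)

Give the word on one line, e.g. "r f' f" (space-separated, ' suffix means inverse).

  after f': (1 4 5 2 3)
  after f': (1 5 3 4 2)
  after r: (1 5 4)

f' f' r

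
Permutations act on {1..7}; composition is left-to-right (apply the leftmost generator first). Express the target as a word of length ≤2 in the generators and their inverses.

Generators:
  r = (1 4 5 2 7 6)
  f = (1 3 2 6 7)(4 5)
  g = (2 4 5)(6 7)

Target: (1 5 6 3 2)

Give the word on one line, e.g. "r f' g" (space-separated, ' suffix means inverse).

  after r: (1 4 5 2 7 6)
  after f: (1 5 6 3 2)

r f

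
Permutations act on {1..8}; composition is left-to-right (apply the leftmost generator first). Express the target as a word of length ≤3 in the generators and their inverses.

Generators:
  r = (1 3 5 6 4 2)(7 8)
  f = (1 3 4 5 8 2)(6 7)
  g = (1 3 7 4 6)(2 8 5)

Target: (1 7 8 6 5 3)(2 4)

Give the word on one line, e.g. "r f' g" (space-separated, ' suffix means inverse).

  after g': (1 6 4 7 3)(2 5 8)
  after r: (1 4 8)(2 6)(5 7)
  after g': (1 7 8 6 5 3)(2 4)

g' r g'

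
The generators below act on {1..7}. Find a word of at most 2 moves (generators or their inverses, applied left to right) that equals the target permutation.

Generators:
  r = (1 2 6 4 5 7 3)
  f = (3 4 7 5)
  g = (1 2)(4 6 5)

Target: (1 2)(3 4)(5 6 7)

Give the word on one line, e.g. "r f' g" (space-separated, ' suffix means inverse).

g' f

  after g': (1 2)(4 5 6)
  after f: (1 2)(3 4)(5 6 7)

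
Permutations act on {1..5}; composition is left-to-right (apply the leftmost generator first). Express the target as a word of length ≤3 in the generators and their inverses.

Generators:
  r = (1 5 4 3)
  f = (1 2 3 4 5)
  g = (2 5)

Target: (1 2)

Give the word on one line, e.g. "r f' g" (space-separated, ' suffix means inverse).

  after r: (1 5 4 3)
  after g: (1 2 5 4 3)
  after r': (1 2)

r g r'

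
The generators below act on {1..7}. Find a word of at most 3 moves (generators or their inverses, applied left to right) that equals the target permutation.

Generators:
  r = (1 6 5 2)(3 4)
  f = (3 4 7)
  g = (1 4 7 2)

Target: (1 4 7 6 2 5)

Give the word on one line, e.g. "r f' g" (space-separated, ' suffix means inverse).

g r' r'

  after g: (1 4 7 2)
  after r': (1 3 4 7 5 6)
  after r': (1 4 7 6 2 5)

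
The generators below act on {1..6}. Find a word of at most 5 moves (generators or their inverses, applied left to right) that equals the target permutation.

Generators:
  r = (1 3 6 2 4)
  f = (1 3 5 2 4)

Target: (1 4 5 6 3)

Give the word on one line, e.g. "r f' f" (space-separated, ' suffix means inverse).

  after r': (1 4 2 6 3)
  after f': (1 2 6)(3 4 5)
  after r: (1 4 5 6 3)

r' f' r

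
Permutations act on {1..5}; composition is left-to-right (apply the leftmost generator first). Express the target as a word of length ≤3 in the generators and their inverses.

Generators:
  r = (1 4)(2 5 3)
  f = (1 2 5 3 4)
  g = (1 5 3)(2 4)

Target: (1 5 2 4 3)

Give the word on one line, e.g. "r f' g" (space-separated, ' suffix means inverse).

  after r: (1 4)(2 5 3)
  after g: (1 2 3 4 5)
  after f: (1 5 2 4 3)

r g f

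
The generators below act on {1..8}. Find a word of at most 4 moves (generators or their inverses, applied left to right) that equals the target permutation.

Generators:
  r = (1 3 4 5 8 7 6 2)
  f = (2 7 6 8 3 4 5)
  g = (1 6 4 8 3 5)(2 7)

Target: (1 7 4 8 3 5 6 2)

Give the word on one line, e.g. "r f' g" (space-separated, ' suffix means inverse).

r' g'

  after r': (1 2 6 7 8 5 4 3)
  after g': (1 7 4 8 3 5 6 2)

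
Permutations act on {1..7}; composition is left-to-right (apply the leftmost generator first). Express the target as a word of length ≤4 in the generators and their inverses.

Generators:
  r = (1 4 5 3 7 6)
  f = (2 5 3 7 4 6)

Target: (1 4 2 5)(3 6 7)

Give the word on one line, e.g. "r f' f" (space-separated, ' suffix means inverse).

r' r' f

  after r': (1 6 7 3 5 4)
  after r': (1 7 5)(3 4 6)
  after f: (1 4 2 5)(3 6 7)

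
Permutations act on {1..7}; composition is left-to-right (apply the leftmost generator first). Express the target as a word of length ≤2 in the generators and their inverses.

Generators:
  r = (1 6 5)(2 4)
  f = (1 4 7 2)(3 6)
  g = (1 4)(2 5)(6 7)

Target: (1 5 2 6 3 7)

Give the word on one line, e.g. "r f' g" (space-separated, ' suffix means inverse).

  after f': (1 2 7 4)(3 6)
  after g: (1 5 2 6 3 7)

f' g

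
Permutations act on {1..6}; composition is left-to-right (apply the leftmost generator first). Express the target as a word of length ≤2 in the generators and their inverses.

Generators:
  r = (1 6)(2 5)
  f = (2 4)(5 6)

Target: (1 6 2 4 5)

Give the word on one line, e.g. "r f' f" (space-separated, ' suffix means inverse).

  after f': (2 4)(5 6)
  after r': (1 6 2 4 5)

f' r'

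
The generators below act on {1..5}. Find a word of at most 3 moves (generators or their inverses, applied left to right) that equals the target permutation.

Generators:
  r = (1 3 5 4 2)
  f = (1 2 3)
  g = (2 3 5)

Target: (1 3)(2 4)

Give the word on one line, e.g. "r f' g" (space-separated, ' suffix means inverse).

r' g

  after r': (1 2 4 5 3)
  after g: (1 3)(2 4)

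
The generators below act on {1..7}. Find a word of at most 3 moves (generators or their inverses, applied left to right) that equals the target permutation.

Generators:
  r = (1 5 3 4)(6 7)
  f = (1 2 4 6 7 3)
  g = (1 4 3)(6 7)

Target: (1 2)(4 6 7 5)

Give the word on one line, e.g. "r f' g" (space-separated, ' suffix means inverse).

f r' g

  after f: (1 2 4 6 7 3)
  after r': (1 2 3 4 7 5)
  after g: (1 2)(4 6 7 5)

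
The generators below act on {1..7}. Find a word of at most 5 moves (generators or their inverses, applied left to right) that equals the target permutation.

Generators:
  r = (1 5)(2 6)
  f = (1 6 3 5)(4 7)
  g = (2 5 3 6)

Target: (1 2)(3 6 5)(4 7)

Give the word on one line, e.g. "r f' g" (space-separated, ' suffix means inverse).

g' g' f r'

  after g': (2 6 3 5)
  after g': (2 3)(5 6)
  after f: (1 6)(2 5 3)(4 7)
  after r': (1 2)(3 6 5)(4 7)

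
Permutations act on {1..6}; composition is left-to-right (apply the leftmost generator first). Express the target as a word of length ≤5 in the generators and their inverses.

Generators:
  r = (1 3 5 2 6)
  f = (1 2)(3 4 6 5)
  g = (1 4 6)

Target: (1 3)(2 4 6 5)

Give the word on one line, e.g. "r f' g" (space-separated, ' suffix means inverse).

r' f g' f

  after r': (1 6 2 5 3)
  after f: (1 5 4 6)(2 3)
  after g': (1 5)(2 3)
  after f: (1 3)(2 4 6 5)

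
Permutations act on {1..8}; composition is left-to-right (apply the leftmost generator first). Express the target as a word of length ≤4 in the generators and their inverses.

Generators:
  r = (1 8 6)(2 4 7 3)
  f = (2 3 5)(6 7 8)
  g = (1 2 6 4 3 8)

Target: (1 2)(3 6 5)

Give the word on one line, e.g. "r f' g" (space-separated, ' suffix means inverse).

  after r': (1 6 8)(2 3 7 4)
  after g: (1 4 6)(2 8)(3 7)
  after g: (1 3 7 8 6 2)
  after f': (1 2)(3 6 5)

r' g g f'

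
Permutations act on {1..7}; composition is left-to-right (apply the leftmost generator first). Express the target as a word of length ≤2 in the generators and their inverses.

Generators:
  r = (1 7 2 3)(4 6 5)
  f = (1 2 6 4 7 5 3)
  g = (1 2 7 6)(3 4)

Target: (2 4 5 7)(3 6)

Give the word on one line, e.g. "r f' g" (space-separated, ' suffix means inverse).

  after g: (1 2 7 6)(3 4)
  after f': (2 4 5 7)(3 6)

g f'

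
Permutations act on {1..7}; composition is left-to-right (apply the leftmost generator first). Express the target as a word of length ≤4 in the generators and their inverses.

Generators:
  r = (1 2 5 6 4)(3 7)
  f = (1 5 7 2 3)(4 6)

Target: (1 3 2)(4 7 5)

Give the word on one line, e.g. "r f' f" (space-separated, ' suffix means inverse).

  after r: (1 2 5 6 4)(3 7)
  after r: (1 5 4 2 6)
  after f: (1 7 2 4 3)(5 6)
  after r: (1 3 2)(4 7 5)

r r f r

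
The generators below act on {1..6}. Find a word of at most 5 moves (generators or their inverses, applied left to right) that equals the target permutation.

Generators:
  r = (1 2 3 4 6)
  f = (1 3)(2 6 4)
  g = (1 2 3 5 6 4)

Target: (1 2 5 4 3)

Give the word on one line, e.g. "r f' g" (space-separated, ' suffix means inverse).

g f r' g' f'

  after g: (1 2 3 5 6 4)
  after f: (1 6 2)(3 5 4)
  after r': (1 4 2 6)(3 5)
  after g': (1 6 4)(2 5)
  after f': (1 2 5 4 3)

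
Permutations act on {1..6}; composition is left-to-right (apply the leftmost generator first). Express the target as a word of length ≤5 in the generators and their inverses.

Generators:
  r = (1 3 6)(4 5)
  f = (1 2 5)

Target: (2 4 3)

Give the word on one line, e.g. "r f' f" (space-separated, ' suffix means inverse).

r' f' f' r

  after r': (1 6 3)(4 5)
  after f': (1 6 3 5 4 2)
  after f': (1 6 3 2 5 4)
  after r: (2 4 3)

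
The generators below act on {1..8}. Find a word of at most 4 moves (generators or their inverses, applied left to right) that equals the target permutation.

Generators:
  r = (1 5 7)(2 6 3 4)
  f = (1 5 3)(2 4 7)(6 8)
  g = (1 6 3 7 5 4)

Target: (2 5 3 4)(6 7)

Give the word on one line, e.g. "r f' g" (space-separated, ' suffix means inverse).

g g r' g'

  after g: (1 6 3 7 5 4)
  after g: (1 3 5)(4 6 7)
  after r': (1 6 5 7 3)(2 4)
  after g': (2 5 3 4)(6 7)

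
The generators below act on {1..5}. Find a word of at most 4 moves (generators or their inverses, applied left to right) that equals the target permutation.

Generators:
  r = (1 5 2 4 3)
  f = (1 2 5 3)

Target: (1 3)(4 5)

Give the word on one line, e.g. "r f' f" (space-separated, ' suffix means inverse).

  after f: (1 2 5 3)
  after f: (1 5)(2 3)
  after r': (2 4)(3 5)
  after r': (1 3)(4 5)

f f r' r'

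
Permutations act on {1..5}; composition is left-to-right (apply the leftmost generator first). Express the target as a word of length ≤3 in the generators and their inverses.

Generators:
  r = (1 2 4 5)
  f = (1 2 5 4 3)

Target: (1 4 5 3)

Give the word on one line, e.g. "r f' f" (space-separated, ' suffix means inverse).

r' f

  after r': (1 5 4 2)
  after f: (1 4 5 3)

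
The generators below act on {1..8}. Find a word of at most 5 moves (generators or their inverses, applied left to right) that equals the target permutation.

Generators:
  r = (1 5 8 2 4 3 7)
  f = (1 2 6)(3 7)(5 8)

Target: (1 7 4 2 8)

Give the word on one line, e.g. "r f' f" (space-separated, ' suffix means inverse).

f' f' f' r'

  after f': (1 6 2)(3 7)(5 8)
  after f': (1 2 6)
  after f': (3 7)(5 8)
  after r': (1 7 4 2 8)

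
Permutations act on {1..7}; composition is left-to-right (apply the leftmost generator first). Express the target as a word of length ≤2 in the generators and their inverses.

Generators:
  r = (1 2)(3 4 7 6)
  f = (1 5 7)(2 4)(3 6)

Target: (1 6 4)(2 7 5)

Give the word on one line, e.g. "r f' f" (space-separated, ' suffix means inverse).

f' r

  after f': (1 7 5)(2 4)(3 6)
  after r: (1 6 4)(2 7 5)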